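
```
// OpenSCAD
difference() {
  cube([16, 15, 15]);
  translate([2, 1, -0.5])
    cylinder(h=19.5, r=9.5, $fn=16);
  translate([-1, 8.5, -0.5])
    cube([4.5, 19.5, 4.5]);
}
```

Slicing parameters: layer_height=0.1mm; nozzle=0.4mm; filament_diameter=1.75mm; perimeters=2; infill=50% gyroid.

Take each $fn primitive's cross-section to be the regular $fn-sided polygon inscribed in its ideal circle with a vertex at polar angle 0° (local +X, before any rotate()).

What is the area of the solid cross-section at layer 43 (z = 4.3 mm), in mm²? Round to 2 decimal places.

At z = 4.3 mm: the 16×15 cube contributes its full rectangle (area 240.00 mm²); the r=9.5 cylinder at (2, 1) contributes a regular 16-gon of circumradius 9.5 (area = (16/2)·9.500²·sin(360°/16) = 276.30 mm²); the cube at (-1, 8.5) is not intersected at this z (z outside [-0.5, 4]); Taking the first minus the rest: starting from the 16×15 cube (240.00 mm²), the r=9.5 cylinder at (2, 1) partially overlaps it — only the 99.08 mm² overlap (of its 276.30 mm²) is removed, clipping the outline — area = 140.92 mm². Overall, the cross-section is a single solid region. Net area = 140.92 mm².

140.92 mm²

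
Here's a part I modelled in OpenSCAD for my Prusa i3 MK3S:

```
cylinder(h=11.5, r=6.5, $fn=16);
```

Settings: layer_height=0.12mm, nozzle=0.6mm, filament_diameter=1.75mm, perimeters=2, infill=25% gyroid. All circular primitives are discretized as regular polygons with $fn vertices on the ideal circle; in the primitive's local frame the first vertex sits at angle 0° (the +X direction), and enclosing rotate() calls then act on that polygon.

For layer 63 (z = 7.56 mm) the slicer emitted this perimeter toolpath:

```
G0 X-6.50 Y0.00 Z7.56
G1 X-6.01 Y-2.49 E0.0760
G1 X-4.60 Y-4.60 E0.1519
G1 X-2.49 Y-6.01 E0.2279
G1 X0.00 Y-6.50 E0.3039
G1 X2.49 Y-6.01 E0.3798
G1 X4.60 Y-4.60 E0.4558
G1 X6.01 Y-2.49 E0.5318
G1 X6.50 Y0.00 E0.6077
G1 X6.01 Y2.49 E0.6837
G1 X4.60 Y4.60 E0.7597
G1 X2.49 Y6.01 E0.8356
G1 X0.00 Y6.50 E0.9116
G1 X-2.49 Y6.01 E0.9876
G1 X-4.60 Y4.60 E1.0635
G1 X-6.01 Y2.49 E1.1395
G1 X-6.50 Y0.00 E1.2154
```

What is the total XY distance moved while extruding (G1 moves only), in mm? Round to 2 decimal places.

Sum the Euclidean lengths of each G1 segment: total = 40.60 mm.

40.60 mm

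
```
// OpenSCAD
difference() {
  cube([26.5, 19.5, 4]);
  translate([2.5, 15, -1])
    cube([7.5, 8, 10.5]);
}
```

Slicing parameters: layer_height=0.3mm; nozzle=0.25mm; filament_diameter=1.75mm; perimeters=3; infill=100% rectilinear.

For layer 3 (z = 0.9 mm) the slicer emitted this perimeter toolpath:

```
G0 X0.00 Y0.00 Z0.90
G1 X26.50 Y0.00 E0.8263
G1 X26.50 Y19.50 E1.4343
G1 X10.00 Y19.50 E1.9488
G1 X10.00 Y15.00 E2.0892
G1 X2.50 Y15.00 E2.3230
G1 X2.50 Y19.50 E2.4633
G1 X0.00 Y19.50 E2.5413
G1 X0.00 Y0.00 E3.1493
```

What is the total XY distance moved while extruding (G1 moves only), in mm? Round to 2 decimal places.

Sum the Euclidean lengths of each G1 segment: total = 101.00 mm.

101.00 mm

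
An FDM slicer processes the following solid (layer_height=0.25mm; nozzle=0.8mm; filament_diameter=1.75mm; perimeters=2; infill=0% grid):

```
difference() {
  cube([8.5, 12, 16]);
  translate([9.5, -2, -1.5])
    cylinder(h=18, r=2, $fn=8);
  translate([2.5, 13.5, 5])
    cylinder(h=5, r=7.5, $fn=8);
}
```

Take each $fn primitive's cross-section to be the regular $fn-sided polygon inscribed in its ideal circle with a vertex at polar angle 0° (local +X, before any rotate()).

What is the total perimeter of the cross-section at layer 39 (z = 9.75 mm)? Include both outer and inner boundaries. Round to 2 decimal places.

At z = 9.75 mm: the cube is present — its section is the full 8.5×12 rectangle (perimeter 41.00 mm); the r=2 cylinder at (9.5, -2) contributes a regular 8-gon of circumradius 2 (perimeter = 2·8·2.000·sin(180°/8) = 12.25 mm); the r=7.5 cylinder at (2.5, 13.5) contributes a regular 8-gon of circumradius 7.5 (perimeter = 2·8·7.500·sin(180°/8) = 45.92 mm); After the difference (first − rest): starting from the 8.5×12 cube, the r=2 cylinder at (9.5, -2) misses the remaining region (no effect); the r=7.5 cylinder at (2.5, 13.5) partially overlaps it — only the 41.76 mm² overlap (of its 159.10 mm²) is removed, clipping the outline — boundary = 35.68 mm. Overall, the cross-section is a single solid region. Total boundary length (outer) = 35.68 mm.

35.68 mm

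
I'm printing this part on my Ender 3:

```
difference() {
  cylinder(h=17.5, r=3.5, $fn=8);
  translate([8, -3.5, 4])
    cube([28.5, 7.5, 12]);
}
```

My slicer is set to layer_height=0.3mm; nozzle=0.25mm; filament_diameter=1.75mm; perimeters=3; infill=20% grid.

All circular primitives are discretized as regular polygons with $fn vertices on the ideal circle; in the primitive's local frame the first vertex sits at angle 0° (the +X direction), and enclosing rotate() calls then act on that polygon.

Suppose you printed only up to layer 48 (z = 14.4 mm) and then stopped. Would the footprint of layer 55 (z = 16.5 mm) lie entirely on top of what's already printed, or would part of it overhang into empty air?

Compare the two slices. At z = 14.4: the cylinder: section is a regular 8-gon, circumradius r=3.5 (area = (8/2)·3.500²·sin(360°/8) = 34.65 mm²); the 28.5×7.5 cube at (8, -3.5) contributes its full rectangle (area 213.75 mm²); Subtracting the remaining from the first: starting from the r=3.5 cylinder (34.65 mm²), the 28.5×7.5 cube at (8, -3.5) misses the remaining region (no effect) — area = 34.65 mm². At z = 16.5: the cylinder: section is a regular 8-gon, circumradius r=3.5 (area = (8/2)·3.500²·sin(360°/8) = 34.65 mm²); the cube at (8, -3.5) is not intersected at this z (z outside [4, 16]); Taking the first minus the rest: none of the subtracted shapes is present at this height, so the r=3.5 cylinder is unchanged — area = 34.65 mm². Checking containment: the cross-section at z = 16.5 is a subset of the cross-section at z = 14.4.

entirely on top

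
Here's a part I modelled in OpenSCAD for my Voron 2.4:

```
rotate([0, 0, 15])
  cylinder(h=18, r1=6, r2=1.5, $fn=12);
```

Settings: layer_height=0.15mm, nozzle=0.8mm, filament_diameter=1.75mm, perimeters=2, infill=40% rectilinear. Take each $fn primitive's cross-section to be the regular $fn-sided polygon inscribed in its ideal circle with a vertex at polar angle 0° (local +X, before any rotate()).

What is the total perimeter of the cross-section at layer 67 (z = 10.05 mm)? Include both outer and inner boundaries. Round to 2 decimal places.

At z = 10.05 mm: the cone: at t=0.558 of its height the radius interpolates to r₁+(r₂−r₁)t = 3.487, giving a regular 12-gon of that circumradius (perimeter = 2·12·3.487·sin(180°/12) = 21.66 mm); (whole slice rotated 15° about Z — lengths, areas and connectivity unchanged). Overall, the cross-section is a single solid region. Total boundary length (outer) = 21.66 mm.

21.66 mm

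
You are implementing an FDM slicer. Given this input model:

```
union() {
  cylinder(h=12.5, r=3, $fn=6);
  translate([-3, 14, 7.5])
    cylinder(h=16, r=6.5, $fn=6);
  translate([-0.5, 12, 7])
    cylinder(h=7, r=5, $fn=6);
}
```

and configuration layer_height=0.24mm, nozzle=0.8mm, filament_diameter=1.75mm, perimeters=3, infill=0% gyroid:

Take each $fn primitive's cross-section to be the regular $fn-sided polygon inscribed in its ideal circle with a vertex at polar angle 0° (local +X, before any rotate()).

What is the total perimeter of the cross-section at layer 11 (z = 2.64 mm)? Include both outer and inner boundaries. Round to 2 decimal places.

At z = 2.64 mm: the r=3 cylinder gives a regular 6-gon of circumradius 3 (constant along its height) (perimeter = 2·6·3.000·sin(180°/6) = 18.00 mm); the cylinder at (-3, 14) is not intersected at this z (z outside [7.5, 23.5]); the cylinder at (-0.5, 12) is not intersected at this z (z outside [7, 14]); Combining (union): only the r=3 cylinder is present, so the union is just that shape — boundary = 18.00 mm. Overall, the cross-section is a single solid region. Total boundary length (outer) = 18.00 mm.

18.00 mm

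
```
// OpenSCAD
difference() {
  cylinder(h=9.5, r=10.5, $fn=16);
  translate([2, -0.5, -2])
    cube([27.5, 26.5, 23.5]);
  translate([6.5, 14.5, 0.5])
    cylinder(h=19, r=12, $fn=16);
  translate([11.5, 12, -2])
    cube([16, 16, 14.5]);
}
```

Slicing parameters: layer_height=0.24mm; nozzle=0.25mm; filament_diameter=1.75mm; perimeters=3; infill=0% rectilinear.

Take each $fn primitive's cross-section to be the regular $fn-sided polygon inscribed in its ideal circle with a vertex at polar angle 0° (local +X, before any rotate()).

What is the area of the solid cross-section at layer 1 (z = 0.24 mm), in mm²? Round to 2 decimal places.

269.52 mm²

At z = 0.24 mm: the cylinder: section is a regular 16-gon, circumradius r=10.5 (area = (16/2)·10.500²·sin(360°/16) = 337.53 mm²); the cube at (2, -0.5) is present — its section is the full 27.5×26.5 rectangle (area 728.75 mm²); the cylinder at (6.5, 14.5) does not reach this height (z outside [0.5, 19.5]); the cube at (11.5, 12) is present — its section is the full 16×16 rectangle (area 256.00 mm²); After the difference (first − rest): starting from the r=10.5 cylinder (337.53 mm²), the 27.5×26.5 cube at (2, -0.5) partially overlaps it — only the 68.00 mm² overlap (of its 728.75 mm²) is removed, clipping the outline; the 16×16 cube at (11.5, 12) misses the remaining region (no effect) — area = 269.52 mm². Overall, the cross-section is a single solid region. Net area = 269.52 mm².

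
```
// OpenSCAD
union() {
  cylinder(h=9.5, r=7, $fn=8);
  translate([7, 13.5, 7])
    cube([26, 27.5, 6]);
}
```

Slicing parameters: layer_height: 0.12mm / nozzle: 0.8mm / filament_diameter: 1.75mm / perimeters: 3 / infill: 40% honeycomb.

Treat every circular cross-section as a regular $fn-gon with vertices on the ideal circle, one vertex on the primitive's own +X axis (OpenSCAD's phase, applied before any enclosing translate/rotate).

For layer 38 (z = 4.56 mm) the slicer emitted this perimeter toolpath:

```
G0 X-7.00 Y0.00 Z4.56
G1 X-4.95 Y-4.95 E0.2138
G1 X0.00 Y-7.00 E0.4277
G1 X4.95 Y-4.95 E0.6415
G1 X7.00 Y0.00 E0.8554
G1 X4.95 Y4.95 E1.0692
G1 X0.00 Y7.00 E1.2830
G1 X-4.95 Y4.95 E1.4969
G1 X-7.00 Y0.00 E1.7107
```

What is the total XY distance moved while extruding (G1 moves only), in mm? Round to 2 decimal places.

Sum the Euclidean lengths of each G1 segment: total = 42.86 mm.

42.86 mm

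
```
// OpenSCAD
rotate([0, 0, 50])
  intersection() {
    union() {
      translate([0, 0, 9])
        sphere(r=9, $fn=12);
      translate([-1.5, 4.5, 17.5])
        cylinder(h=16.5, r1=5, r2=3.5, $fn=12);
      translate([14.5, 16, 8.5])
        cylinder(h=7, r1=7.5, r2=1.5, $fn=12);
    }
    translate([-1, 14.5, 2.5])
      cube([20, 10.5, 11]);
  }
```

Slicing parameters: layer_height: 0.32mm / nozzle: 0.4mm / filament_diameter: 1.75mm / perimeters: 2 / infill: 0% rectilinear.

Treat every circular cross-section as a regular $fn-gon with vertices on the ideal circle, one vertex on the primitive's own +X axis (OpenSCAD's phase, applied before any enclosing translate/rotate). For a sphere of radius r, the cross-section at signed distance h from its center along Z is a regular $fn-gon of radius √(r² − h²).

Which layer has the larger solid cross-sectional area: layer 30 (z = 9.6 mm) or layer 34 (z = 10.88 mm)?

layer 30 (z = 9.6 mm)

Layer 30 (z = 9.6): the r=9 sphere contributes a regular 12-gon of circumradius √(9²−0.6²) = 8.980 (area = (12/2)·8.980²·sin(360°/12) = 241.92 mm²); the cone at (-1.5, 4.5) is not intersected at this z (z outside [17.5, 34]); the cone at (14.5, 16) (r1=7.5→r2=1.5) has section circumradius 6.557 here — a regular 12-gon (area = (12/2)·6.557²·sin(360°/12) = 128.99 mm²); Combining (union): the 2 present regions are separate (no shared area or edge), so areas and boundary lengths simply add and each stays a separate island — area = 370.91 mm²; the 20×10.5 cube at (-1, 14.5) contributes its full rectangle (area 210.00 mm²); After intersecting: the 20×10.5 cube at (-1, 14.5) partially overlaps the result so far; clipping to the common part keeps 74.78 mm² — area = 74.78 mm²; (rotated 50° about Z; rotation is an isometry so areas/perimeters/island counts are preserved). So its area = 74.78 mm². Layer 34 (z = 10.88): the sphere: section is a regular 12-gon, circumradius = √(r²−h²) = √(9²−1.88²) = 8.801 (area = (12/2)·8.801²·sin(360°/12) = 232.40 mm²); the cone at (-1.5, 4.5) is absent (z outside [17.5, 34]); the cone at (14.5, 16) contributes a regular 12-gon of circumradius 5.460 (interpolated between r1=7.5 and r2=1.5 at t=0.340) (area = (12/2)·5.460²·sin(360°/12) = 89.43 mm²); Taking the union: the 2 present regions are separate (no shared area or edge), so areas and boundary lengths simply add and each stays a separate island — area = 321.83 mm²; the cube at (-1, 14.5) (footprint 20×10.5) is included at this height (area 210.00 mm²); Keeping only the common overlap: the 20×10.5 cube at (-1, 14.5) partially overlaps that combined region; clipping to the common part keeps 57.71 mm² — area = 57.71 mm²; (whole slice rotated 50° about Z — lengths, areas and connectivity unchanged). So its area = 57.71 mm². Layer 30 is larger (74.78 vs 57.71 mm²).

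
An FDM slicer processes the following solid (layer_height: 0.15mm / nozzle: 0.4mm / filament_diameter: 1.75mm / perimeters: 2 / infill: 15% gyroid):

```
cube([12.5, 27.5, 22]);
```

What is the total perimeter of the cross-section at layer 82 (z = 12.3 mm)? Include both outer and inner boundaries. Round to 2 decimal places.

At z = 12.3 mm: the cube (footprint 12.5×27.5) is included at this height (perimeter 80.00 mm). Overall, the cross-section is a single solid region. Total boundary length (outer) = 80.00 mm.

80.00 mm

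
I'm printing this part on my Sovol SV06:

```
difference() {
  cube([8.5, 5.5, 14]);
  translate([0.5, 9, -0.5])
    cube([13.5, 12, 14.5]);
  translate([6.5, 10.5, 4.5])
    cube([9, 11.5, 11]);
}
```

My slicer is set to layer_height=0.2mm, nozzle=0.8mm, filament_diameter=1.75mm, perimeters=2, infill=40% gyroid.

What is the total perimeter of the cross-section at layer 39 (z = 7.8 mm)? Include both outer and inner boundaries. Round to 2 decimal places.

28.00 mm

At z = 7.8 mm: the cube is present — its section is the full 8.5×5.5 rectangle (perimeter 28.00 mm); the cube at (0.5, 9) is present — its section is the full 13.5×12 rectangle (perimeter 51.00 mm); the 9×11.5 cube at (6.5, 10.5) contributes its full rectangle (perimeter 41.00 mm); Subtracting the remaining from the first: starting from the 8.5×5.5 cube, the 13.5×12 cube at (0.5, 9) misses the remaining region (no effect); the 9×11.5 cube at (6.5, 10.5) misses the remaining region (no effect) — boundary = 28.00 mm. Overall, the cross-section is a single solid region. Total boundary length (outer) = 28.00 mm.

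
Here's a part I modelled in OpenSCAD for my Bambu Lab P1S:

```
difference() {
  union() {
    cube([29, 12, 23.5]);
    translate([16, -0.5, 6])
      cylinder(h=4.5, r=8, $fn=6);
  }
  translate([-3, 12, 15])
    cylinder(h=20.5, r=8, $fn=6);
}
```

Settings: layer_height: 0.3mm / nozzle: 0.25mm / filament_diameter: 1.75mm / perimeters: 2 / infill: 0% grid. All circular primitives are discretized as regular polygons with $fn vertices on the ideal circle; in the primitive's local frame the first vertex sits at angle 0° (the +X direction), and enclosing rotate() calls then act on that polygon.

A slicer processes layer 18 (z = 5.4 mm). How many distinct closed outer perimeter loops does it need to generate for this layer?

1

At z = 5.4 mm: the cube is present — its section is the full 29×12 rectangle; the cylinder at (16, -0.5) is not intersected at this z (z outside [6, 10.5]); Merging all regions: only the 29×12 cube is present, so the union is just that shape — 1 connected region; the cylinder at (-3, 12) does not reach this height (z outside [15, 35.5]); Taking the first minus the rest: none of the subtracted shapes is present at this height, so that combined region is unchanged — 1 connected region. The result has 1 disconnected region.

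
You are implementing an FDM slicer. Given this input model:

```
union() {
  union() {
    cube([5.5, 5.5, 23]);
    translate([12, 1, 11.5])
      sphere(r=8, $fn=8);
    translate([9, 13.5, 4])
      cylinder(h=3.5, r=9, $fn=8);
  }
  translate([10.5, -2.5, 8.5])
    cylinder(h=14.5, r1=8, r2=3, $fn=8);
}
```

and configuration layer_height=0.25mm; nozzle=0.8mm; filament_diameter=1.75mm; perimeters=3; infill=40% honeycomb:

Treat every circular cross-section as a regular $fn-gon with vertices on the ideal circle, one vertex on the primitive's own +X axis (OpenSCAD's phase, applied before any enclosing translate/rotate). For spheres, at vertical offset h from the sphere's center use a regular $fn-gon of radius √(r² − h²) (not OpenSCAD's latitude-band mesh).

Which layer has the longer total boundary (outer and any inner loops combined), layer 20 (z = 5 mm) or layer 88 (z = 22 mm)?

Layer 20 (z = 5): the 5.5×5.5 cube contributes its full rectangle (perimeter 22.00 mm); the r=8 sphere at (12, 1) contributes a regular 8-gon of circumradius √(8²−6.5²) = 4.664 (perimeter = 2·8·4.664·sin(180°/8) = 28.56 mm); the cylinder at (9, 13.5): section is a regular 8-gon, circumradius r=9 (perimeter = 2·8·9.000·sin(180°/8) = 55.11 mm); Merging all regions: the 3 present regions are separate (no shared area or edge), so areas and boundary lengths simply add and each stays a separate island — boundary = 105.66 mm; the cone at (10.5, -2.5) does not reach this height (z outside [8.5, 23]); Taking the union: only that combined region is present, so the union is just that shape — boundary = 105.66 mm. So its perimeter = 105.66 mm. Layer 88 (z = 22): the cube is present — its section is the full 5.5×5.5 rectangle (perimeter 22.00 mm); the sphere at (12, 1) is not intersected at this z (|z−center|=10.500 > r=8); the cylinder at (9, 13.5) does not reach this height (z outside [4, 7.5]); Taking the union: only the 5.5×5.5 cube is present, so the union is just that shape — boundary = 22.00 mm; the cone at (10.5, -2.5) contributes a regular 8-gon of circumradius 3.345 (interpolated between r1=8 and r2=3 at t=0.931) (perimeter = 2·8·3.345·sin(180°/8) = 20.48 mm); Combining (union): the 2 present regions are separate (no shared area or edge), so areas and boundary lengths simply add and each stays a separate island — boundary = 42.48 mm. So its perimeter = 42.48 mm. Layer 20 is larger (105.66 vs 42.48 mm).

layer 20 (z = 5 mm)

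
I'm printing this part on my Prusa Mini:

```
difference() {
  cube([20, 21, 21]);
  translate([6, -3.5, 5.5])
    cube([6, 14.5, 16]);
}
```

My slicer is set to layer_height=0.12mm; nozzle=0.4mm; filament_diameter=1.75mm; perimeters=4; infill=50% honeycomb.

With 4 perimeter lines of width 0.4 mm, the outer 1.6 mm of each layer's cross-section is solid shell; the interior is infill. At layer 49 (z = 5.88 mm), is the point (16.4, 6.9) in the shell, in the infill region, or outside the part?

At z = 5.88 mm: the cube is present — its section is the full 20×21 rectangle; the cube at (6, -3.5) (footprint 6×14.5) is included at this height; Subtracting the remaining from the first: starting from the 20×21 cube, the 6×14.5 cube at (6, -3.5) partially overlaps it — only the 66.00 mm² overlap (of its 87.00 mm²) is removed, clipping the outline — 1 connected region. Overall, the cross-section is a single solid region. The nearest boundary edge runs (20.00, 21.00)→(20.00, 0.00); distance from the point to it = 3.60 mm. The point is inside the cross-section and 3.60 mm from the nearest boundary — more than the 1.6 mm shell width (4 × 0.4), so it's in the infill interior.

infill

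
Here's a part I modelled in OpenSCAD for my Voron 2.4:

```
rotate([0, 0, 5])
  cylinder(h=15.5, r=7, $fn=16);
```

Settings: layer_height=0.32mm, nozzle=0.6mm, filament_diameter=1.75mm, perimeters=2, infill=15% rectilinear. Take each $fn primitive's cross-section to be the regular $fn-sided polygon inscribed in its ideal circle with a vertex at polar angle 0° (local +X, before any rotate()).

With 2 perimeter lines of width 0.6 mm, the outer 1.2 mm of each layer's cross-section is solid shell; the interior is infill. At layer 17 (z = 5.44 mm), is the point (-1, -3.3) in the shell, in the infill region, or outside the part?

At z = 5.44 mm: the r=7 cylinder gives a regular 16-gon of circumradius 7 (constant along its height); (rotated 5° about Z; rotation is an isometry so areas/perimeters/island counts are preserved). Overall, the cross-section is a single solid region. Undo the 5° rotation: the query point maps to (-1.284, -3.200) in the un-rotated model frame. The nearest boundary edge runs (-2.68, -6.47)→(-0.00, -7.00); distance from the point to it = 3.48 mm. The point is inside the cross-section and 3.48 mm from the nearest boundary — more than the 1.2 mm shell width (2 × 0.6), so it's in the infill interior.

infill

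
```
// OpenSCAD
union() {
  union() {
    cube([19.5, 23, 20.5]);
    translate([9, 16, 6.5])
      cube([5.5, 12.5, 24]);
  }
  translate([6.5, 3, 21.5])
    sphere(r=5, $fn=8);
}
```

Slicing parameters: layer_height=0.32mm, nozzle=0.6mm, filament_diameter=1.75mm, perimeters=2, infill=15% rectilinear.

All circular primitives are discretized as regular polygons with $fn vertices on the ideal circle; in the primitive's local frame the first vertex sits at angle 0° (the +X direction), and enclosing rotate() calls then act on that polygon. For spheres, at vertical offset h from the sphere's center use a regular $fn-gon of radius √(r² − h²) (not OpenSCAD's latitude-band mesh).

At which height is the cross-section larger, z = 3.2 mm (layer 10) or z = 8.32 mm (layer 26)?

layer 26 (z = 8.32 mm)

Layer 10 (z = 3.2): the 19.5×23 cube contributes its full rectangle (area 448.50 mm²); the cube at (9, 16) is not intersected at this z (z outside [6.5, 30.5]); Combining (union): only the 19.5×23 cube is present, so the union is just that shape — area = 448.50 mm²; the sphere at (6.5, 3) is not intersected at this z (|z−center|=18.300 > r=5); Taking the union: only that combined region is present, so the union is just that shape — area = 448.50 mm². So its area = 448.50 mm². Layer 26 (z = 8.32): the 19.5×23 cube contributes its full rectangle (area 448.50 mm²); the cube at (9, 16) (footprint 5.5×12.5) is included at this height (area 68.75 mm²); Merging all regions: the regions partially overlap — summed areas 517.25 mm² minus the doubly-counted overlap 38.50 mm² gives 478.75 mm² — area = 478.75 mm²; the sphere at (6.5, 3) is not intersected at this z (|z−center|=13.180 > r=5); Combining (union): only the result so far is present, so the union is just that shape — area = 478.75 mm². So its area = 478.75 mm². Layer 26 is larger (478.75 vs 448.50 mm²).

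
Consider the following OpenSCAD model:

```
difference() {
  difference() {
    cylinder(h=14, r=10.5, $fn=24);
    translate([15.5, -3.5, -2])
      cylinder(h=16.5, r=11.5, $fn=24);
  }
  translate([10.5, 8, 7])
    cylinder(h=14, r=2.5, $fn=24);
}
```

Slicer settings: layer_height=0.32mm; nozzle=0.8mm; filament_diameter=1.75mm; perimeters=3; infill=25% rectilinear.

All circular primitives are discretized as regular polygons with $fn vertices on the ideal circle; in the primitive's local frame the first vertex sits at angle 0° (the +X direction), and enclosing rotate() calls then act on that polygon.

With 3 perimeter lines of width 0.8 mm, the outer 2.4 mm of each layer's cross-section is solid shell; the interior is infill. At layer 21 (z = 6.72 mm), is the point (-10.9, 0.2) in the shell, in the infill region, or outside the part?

At z = 6.72 mm: the cylinder: section is a regular 24-gon, circumradius r=10.5; the r=11.5 cylinder at (15.5, -3.5) contributes a regular 24-gon of circumradius 11.5; Taking the first minus the rest: starting from the r=10.5 cylinder, the r=11.5 cylinder at (15.5, -3.5) partially overlaps it — only the 61.72 mm² overlap (of its 410.75 mm²) is removed, clipping the outline — 1 connected region; the cylinder at (10.5, 8) is absent (z outside [7, 21]); Subtracting the remaining from the first: none of the subtracted shapes is present at this height, so that combined region is unchanged — 1 connected region. Overall, the cross-section is a single solid region. The nearest boundary edge runs (-10.50, 0.00)→(-10.14, 2.72); distance from the point to it = 0.42 mm. The point is not inside any of the regions above, so it lies outside the cross-section (0.42 mm from the nearest boundary).

outside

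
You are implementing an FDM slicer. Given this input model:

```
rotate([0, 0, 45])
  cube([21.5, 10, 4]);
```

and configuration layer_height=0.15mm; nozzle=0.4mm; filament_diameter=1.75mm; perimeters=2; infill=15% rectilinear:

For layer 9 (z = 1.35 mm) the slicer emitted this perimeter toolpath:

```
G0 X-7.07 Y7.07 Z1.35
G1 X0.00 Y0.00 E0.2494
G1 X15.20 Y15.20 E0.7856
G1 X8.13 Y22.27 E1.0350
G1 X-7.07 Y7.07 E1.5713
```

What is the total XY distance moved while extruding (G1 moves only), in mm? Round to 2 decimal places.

Sum the Euclidean lengths of each G1 segment: total = 62.99 mm.

62.99 mm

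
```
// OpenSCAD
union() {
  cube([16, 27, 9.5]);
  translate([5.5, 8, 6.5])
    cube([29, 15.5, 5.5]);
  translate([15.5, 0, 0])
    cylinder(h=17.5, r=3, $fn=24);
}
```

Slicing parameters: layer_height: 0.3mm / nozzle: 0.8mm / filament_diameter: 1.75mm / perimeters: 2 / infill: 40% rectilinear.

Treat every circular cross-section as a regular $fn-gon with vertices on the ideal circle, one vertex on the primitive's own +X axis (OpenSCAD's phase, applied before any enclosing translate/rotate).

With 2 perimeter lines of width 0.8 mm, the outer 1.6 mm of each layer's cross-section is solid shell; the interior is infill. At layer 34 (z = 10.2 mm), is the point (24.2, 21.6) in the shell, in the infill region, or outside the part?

At z = 10.2 mm: the cube does not reach this height (z outside [0, 9.5]); the cube at (5.5, 8) (footprint 29×15.5) is included at this height; the r=3 cylinder at (15.5, 0) contributes a regular 24-gon of circumradius 3; Combining (union): the 2 present regions are separate (no shared area or edge), so areas and boundary lengths simply add and each stays a separate island — 2 connected regions. Overall, the cross-section has 2 separate islands. The nearest boundary edge runs (5.50, 23.50)→(34.50, 23.50); distance from the point to it = 1.90 mm. (Shell/infill is judged within the island containing the point — the largest one.) The point is inside the cross-section and 1.90 mm from the nearest boundary — more than the 1.6 mm shell width (2 × 0.8), so it's in the infill interior.

infill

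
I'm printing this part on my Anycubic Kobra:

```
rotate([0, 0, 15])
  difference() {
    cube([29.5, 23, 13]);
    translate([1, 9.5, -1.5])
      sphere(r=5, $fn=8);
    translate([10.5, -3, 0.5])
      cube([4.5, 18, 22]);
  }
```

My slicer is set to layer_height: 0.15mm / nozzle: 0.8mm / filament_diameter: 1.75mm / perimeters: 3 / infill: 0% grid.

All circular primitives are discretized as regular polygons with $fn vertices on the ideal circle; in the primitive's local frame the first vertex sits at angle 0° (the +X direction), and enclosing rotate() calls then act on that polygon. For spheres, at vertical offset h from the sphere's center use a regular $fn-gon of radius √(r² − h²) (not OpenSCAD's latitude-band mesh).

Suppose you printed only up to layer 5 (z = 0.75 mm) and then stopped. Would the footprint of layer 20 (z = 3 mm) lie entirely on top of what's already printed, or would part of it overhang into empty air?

Compare the two slices. At z = 0.75: the cube (footprint 29.5×23) is included at this height (area 678.50 mm²); the r=5 sphere at (1, 9.5) contributes a regular 8-gon of circumradius √(5²−2.25²) = 4.465 (area = (8/2)·4.465²·sin(360°/8) = 56.39 mm²); the cube at (10.5, -3) (footprint 4.5×18) is included at this height (area 81.00 mm²); Taking the first minus the rest: starting from the 29.5×23 cube (678.50 mm²), the r=5 sphere at (1, 9.5) partially overlaps it — only the 36.71 mm² overlap (of its 56.39 mm²) is removed, clipping the outline; the 4.5×18 cube at (10.5, -3) partially overlaps it — only the 67.50 mm² overlap (of its 81.00 mm²) is removed, clipping the outline — area = 574.29 mm²; (rotated 15° about Z; rotation is an isometry so areas/perimeters/island counts are preserved). At z = 3: the 29.5×23 cube contributes its full rectangle (area 678.50 mm²); the sphere at (1, 9.5): section is a regular 8-gon, circumradius = √(r²−h²) = √(5²−4.5²) = 2.179 (area = (8/2)·2.179²·sin(360°/8) = 13.44 mm²); the cube at (10.5, -3) (footprint 4.5×18) is included at this height (area 81.00 mm²); Taking the first minus the rest: starting from the 29.5×23 cube (678.50 mm²), the r=5 sphere at (1, 9.5) partially overlaps it — only the 10.66 mm² overlap (of its 13.44 mm²) is removed, clipping the outline; the 4.5×18 cube at (10.5, -3) partially overlaps it — only the 67.50 mm² overlap (of its 81.00 mm²) is removed, clipping the outline — area = 600.34 mm²; (rotated 15° about Z; rotation is an isometry so areas/perimeters/island counts are preserved). Checking containment: at z = 3 the cross-section extends beyond the z = 0.75 cross-section by about 26.05 mm².

part overhangs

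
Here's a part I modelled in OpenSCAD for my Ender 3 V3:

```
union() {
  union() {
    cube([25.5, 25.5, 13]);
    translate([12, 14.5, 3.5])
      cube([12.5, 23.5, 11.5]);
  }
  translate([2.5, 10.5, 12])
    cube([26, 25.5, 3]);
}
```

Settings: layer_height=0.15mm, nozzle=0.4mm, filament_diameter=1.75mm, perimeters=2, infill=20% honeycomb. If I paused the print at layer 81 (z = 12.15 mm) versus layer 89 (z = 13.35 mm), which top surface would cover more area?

Layer 81 (z = 12.15): the cube (footprint 25.5×25.5) is included at this height (area 650.25 mm²); the cube at (12, 14.5) (footprint 12.5×23.5) is included at this height (area 293.75 mm²); Combining (union): the regions partially overlap — summed areas 944.00 mm² minus the doubly-counted overlap 137.50 mm² gives 806.50 mm² — area = 806.50 mm²; the 26×25.5 cube at (2.5, 10.5) contributes its full rectangle (area 663.00 mm²); Combining (union): the regions partially overlap — summed areas 1469.50 mm² minus the doubly-counted overlap 476.25 mm² gives 993.25 mm² — area = 993.25 mm². So its area = 993.25 mm². Layer 89 (z = 13.35): the cube is not intersected at this z (z outside [0, 13]); the cube at (12, 14.5) (footprint 12.5×23.5) is included at this height (area 293.75 mm²); Combining (union): only the 12.5×23.5 cube at (12, 14.5) is present, so the union is just that shape — area = 293.75 mm²; the cube at (2.5, 10.5) is present — its section is the full 26×25.5 rectangle (area 663.00 mm²); Taking the union: the regions partially overlap — summed areas 956.75 mm² minus the doubly-counted overlap 268.75 mm² gives 688.00 mm² — area = 688.00 mm². So its area = 688.00 mm². Layer 81 is larger (993.25 vs 688.00 mm²).

layer 81 (z = 12.15 mm)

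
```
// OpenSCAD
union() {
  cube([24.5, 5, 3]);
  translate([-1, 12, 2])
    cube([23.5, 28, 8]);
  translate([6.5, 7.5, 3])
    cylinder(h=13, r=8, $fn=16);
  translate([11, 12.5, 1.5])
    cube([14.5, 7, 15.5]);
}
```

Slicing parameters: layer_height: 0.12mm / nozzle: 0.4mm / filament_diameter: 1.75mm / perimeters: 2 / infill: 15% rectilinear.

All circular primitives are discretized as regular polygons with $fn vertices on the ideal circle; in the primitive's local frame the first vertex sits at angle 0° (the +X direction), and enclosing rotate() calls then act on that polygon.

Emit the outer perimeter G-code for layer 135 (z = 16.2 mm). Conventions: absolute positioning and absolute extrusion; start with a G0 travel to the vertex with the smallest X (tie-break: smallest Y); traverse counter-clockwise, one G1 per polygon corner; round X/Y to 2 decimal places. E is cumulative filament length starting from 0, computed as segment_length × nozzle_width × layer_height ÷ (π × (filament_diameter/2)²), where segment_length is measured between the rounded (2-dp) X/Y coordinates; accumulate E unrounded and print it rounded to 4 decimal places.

At z = 16.2 mm: the cube does not reach this height (z outside [0, 3]); the cube at (-1, 12) is absent (z outside [2, 10]); the cylinder at (6.5, 7.5) is not intersected at this z (z outside [3, 16]); the 14.5×7 cube at (11, 12.5) contributes its full rectangle; Merging all regions: only the 14.5×7 cube at (11, 12.5) is present, so the union is just that shape — 1 connected region. The outline is a single polygon with 4 vertices. Extrusion per mm of travel: 0.4 × 0.12 / (π × 0.875²) = 0.019956. Accumulating E over each segment gives final E = 0.8581.

G0 X11.00 Y12.50 Z16.20
G1 X25.50 Y12.50 E0.2894
G1 X25.50 Y19.50 E0.4291
G1 X11.00 Y19.50 E0.7184
G1 X11.00 Y12.50 E0.8581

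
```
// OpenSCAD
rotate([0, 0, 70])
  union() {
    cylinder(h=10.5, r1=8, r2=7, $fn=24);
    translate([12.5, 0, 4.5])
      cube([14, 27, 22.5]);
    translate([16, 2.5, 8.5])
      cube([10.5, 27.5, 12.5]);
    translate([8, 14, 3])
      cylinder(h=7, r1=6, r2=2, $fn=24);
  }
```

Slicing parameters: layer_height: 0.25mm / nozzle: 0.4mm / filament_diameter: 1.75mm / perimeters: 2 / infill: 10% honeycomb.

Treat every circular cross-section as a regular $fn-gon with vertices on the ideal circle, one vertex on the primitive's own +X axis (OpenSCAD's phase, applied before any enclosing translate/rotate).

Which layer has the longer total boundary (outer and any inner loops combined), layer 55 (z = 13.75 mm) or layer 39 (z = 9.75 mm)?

layer 39 (z = 9.75 mm)

Layer 55 (z = 13.75): the cone is not intersected at this z (z outside [0, 10.5]); the cube at (12.5, 0) (footprint 14×27) is included at this height (perimeter 82.00 mm); the 10.5×27.5 cube at (16, 2.5) contributes its full rectangle (perimeter 76.00 mm); the cone at (8, 14) does not reach this height (z outside [3, 10]); Merging all regions: the regions partially overlap (shared area 257.25 mm²), so the edge portions inside another operand are dropped and the merged outline is re-measured after clipping — boundary = 88.00 mm; (rotated 70° about Z; rotation is an isometry so areas/perimeters/island counts are preserved). So its perimeter = 88.00 mm. Layer 39 (z = 9.75): the cone: at t=0.929 of its height the radius interpolates to r₁+(r₂−r₁)t = 7.071, giving a regular 24-gon of that circumradius (perimeter = 2·24·7.071·sin(180°/24) = 44.30 mm); the cube at (12.5, 0) is present — its section is the full 14×27 rectangle (perimeter 82.00 mm); the cube at (16, 2.5) (footprint 10.5×27.5) is included at this height (perimeter 76.00 mm); the cone at (8, 14) contributes a regular 24-gon of circumradius 2.143 (interpolated between r1=6 and r2=2 at t=0.964) (perimeter = 2·24·2.143·sin(180°/24) = 13.43 mm); Combining (union): the regions partially overlap (shared area 257.25 mm²), so the edge portions inside another operand are dropped and the merged outline is re-measured after clipping — boundary = 145.73 mm; (whole slice rotated 70° about Z — lengths, areas and connectivity unchanged). So its perimeter = 145.73 mm. Layer 39 is larger (145.73 vs 88.00 mm).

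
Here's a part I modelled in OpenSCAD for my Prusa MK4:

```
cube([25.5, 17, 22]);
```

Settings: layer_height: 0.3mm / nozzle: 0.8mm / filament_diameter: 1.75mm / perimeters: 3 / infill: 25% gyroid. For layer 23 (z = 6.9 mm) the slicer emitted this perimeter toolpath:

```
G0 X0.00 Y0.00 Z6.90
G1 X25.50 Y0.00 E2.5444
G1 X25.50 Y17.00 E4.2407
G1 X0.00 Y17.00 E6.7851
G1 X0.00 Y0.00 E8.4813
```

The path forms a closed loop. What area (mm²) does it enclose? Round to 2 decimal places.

Apply the shoelace formula to the sequence of (X, Y) vertices; enclosed area = 433.50 mm².

433.50 mm²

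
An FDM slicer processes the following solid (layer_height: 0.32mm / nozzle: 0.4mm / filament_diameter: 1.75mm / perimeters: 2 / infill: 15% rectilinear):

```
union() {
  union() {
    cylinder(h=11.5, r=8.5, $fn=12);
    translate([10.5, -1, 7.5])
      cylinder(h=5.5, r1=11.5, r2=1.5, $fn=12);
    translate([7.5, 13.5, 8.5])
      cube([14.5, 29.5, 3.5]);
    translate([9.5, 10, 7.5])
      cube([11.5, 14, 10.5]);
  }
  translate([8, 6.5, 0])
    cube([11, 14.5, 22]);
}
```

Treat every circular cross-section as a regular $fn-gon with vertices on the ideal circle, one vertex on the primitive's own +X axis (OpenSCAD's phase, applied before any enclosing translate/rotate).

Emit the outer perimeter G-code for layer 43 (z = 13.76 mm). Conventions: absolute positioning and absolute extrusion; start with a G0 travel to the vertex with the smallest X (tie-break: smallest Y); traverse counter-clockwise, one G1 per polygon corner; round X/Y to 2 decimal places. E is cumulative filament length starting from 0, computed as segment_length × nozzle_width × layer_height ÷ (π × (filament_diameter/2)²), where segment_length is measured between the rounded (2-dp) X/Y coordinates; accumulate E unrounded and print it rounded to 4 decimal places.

At z = 13.76 mm: the cylinder is absent (z outside [0, 11.5]); the cone at (10.5, -1) does not reach this height (z outside [7.5, 13]); the cube at (7.5, 13.5) is not intersected at this z (z outside [8.5, 12]); the cube at (9.5, 10) is present — its section is the full 11.5×14 rectangle; Taking the union: only the 11.5×14 cube at (9.5, 10) is present, so the union is just that shape — 1 connected region; the cube at (8, 6.5) is present — its section is the full 11×14.5 rectangle; Combining (union): the regions partially overlap (shared area 104.50 mm²), so overlapping operands fuse into one piece — 1 connected region. The outline is a single polygon with 8 vertices. Extrusion per mm of travel: 0.4 × 0.32 / (π × 0.875²) = 0.053216. Accumulating E over each segment gives final E = 3.2462.

G0 X8.00 Y6.50 Z13.76
G1 X19.00 Y6.50 E0.5854
G1 X19.00 Y10.00 E0.7716
G1 X21.00 Y10.00 E0.8781
G1 X21.00 Y24.00 E1.6231
G1 X9.50 Y24.00 E2.2351
G1 X9.50 Y21.00 E2.3947
G1 X8.00 Y21.00 E2.4746
G1 X8.00 Y6.50 E3.2462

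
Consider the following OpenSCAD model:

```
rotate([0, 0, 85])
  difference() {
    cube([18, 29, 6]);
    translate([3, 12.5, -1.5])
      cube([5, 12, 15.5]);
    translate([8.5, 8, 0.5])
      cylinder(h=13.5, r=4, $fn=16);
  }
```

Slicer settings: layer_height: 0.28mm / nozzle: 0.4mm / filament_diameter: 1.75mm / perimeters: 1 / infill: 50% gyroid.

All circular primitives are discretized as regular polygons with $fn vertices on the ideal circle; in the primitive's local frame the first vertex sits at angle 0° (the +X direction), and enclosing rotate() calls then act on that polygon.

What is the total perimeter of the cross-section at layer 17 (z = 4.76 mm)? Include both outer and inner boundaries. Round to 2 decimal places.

At z = 4.76 mm: the cube (footprint 18×29) is included at this height (perimeter 94.00 mm); the cube at (3, 12.5) (footprint 5×12) is included at this height (perimeter 34.00 mm); the r=4 cylinder at (8.5, 8) contributes a regular 16-gon of circumradius 4 (perimeter = 2·16·4.000·sin(180°/16) = 24.97 mm); Taking the first minus the rest: starting from the 18×29 cube, the 5×12 cube at (3, 12.5) lies wholly inside it (removes its full 60.00 mm² and its 34.00 mm outline becomes a hole wall); the r=4 cylinder at (8.5, 8) lies wholly inside it (removes its full 48.98 mm² and its 24.97 mm outline becomes a hole wall) — boundary (outer + 2 inner loops) = 152.97 mm; (whole slice rotated 85° about Z — lengths, areas and connectivity unchanged). Overall, the cross-section is one region with 2 holes. Total boundary length (outer + inner) = 152.97 mm.

152.97 mm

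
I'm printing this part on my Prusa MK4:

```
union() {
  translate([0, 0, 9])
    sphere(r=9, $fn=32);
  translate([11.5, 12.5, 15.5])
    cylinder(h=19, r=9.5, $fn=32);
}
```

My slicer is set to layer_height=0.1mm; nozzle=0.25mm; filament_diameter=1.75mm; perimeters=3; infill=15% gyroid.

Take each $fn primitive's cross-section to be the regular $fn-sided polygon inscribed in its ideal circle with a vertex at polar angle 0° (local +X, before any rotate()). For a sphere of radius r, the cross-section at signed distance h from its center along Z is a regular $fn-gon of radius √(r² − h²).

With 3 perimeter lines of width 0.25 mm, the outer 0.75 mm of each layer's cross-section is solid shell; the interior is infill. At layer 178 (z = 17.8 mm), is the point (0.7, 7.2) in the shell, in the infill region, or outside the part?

outside

At z = 17.8 mm: the sphere: section is a regular 32-gon, circumradius = √(r²−h²) = √(9²−8.8²) = 1.887; the r=9.5 cylinder at (11.5, 12.5) gives a regular 32-gon of circumradius 9.5 (constant along its height); Combining (union): the 2 present regions are separate (no shared area or edge), so areas and boundary lengths simply add and each stays a separate island — 2 connected regions. Overall, the cross-section has 2 separate islands. The nearest boundary edge runs (3.60, 7.22)→(2.72, 8.86); distance from the point to it = 2.57 mm. The point is not inside any of the regions above, so it lies outside the cross-section (2.57 mm from the nearest boundary).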